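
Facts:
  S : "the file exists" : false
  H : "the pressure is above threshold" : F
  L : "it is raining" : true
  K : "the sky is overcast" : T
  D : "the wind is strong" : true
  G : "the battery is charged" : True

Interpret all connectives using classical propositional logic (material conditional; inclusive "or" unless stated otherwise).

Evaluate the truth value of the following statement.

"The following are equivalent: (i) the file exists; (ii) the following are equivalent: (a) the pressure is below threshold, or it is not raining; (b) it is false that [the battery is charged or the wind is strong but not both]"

false

In symbols: S <-> ((~H | ~L) <-> ~(G xor D))

~H = ~F = T
~L = ~T = F
~H | ~L = T | F = T
G xor D = T xor T = F
~(G xor D) = ~F = T
(~H | ~L) <-> ~(G xor D) = T <-> T = T
S <-> ((~H | ~L) <-> ~(G xor D)) = F <-> T = F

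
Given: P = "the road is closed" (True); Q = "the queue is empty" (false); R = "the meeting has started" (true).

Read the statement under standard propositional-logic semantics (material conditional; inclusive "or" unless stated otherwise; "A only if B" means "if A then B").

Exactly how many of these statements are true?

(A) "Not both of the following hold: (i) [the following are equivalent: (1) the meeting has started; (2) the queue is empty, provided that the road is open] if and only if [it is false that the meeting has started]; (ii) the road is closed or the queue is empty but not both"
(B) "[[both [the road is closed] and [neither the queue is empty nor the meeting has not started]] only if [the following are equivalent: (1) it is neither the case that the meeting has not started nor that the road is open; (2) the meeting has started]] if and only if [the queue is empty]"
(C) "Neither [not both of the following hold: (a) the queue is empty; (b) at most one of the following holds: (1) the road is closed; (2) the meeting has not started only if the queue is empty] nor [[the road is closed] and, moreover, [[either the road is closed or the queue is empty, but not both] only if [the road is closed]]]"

1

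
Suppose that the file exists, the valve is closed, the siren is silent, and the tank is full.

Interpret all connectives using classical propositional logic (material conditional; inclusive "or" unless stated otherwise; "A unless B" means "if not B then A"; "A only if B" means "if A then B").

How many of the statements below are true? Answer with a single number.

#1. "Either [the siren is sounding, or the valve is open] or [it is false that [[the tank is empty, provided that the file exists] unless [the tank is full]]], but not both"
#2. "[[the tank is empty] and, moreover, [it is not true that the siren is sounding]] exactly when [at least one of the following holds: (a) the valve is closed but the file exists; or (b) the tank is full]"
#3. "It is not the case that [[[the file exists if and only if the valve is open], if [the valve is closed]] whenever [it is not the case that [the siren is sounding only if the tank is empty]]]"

0

Let H = "the siren is sounding" (False), P = "the valve is open" (False), D = "the file exists" (True), L = "the tank is full" (True).

#1: Parsed as (H or P) xor not ((D -> not L) or L)

H or P = False or False = False
not L = not True = False
D -> not L = True -> False = False
(D -> not L) or L = False or True = True
not ((D -> not L) or L) = not True = False
(H or P) xor not ((D -> not L) or L) = False xor False = False
So #1 is false.

#2: Formalization: (not L and not H) iff ((not P and D) or L)

not L = not True = False
not H = not False = True
not L and not H = False and True = False
not P = not False = True
not P and D = True and True = True
(not P and D) or L = True or True = True
(not L and not H) iff ((not P and D) or L) = False iff True = False
Hence #2 is false.

#3: This is not (not (H -> not L) -> (not P -> (D iff P))).

not L = not True = False
H -> not L = False -> False = True
not (H -> not L) = not True = False
not P = not False = True
D iff P = True iff False = False
not P -> (D iff P) = True -> False = False
not (H -> not L) -> (not P -> (D iff P)) = False -> False = True
not (not (H -> not L) -> (not P -> (D iff P))) = not True = False
Thus #3 is false.

Count: 0.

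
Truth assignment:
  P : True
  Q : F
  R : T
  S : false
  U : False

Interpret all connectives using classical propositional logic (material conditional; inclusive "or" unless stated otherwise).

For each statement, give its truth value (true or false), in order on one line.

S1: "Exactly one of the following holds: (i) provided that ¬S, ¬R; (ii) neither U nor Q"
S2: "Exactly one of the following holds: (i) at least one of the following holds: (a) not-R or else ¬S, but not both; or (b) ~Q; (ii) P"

S1 T, S2 F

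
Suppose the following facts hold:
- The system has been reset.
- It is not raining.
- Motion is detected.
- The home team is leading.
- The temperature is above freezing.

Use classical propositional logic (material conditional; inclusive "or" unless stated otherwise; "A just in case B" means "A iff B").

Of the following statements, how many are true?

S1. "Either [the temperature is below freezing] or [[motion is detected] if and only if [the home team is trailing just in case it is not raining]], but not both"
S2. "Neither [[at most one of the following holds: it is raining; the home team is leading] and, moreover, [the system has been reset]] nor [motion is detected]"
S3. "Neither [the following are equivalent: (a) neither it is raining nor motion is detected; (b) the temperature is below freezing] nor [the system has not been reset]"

0

Let N = "the temperature is below freezing" (False), P = "motion is detected" (True), H = "the home team is leading" (True), R = "it is raining" (False), Q = "the system has been reset" (True).

S1: In symbols: N xor (P iff (not H iff not R))

not H = not True = False
not R = not False = True
not H iff not R = False iff True = False
P iff (not H iff not R) = True iff False = False
N xor (P iff (not H iff not R)) = False xor False = False
So S1 is false.

S2: In symbols: ((R nand H) and Q) nor P

R nand H = False nand True = True
(R nand H) and Q = True and True = True
((R nand H) and Q) nor P = True nor True = False
Hence S2 is false.

S3: Formalization: ((R nor P) iff N) nor not Q

R nor P = False nor True = False
(R nor P) iff N = False iff False = True
not Q = not True = False
((R nor P) iff N) nor not Q = True nor False = False
So S3 is false.

True statements: 0 (none).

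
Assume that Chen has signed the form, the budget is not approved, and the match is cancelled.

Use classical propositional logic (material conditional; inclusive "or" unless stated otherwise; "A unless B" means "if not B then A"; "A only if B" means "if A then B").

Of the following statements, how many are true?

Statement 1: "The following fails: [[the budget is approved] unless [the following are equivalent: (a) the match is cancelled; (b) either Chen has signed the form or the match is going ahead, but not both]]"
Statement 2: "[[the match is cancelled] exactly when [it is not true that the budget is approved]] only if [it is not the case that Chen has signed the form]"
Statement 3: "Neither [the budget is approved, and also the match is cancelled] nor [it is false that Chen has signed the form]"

1

Let Q = "the budget is approved" (False), R = "the match is cancelled" (True), P = "Chen has signed the form" (True).

Statement 1: This is not (Q or (R iff (P xor not R))).

not R = not True = False
P xor not R = True xor False = True
R iff (P xor not R) = True iff True = True
Q or (R iff (P xor not R)) = False or True = True
not (Q or (R iff (P xor not R))) = not True = False
Hence Statement 1 is false.

Statement 2: Formalization: (R iff not Q) -> not P

not Q = not False = True
R iff not Q = True iff True = True
not P = not True = False
(R iff not Q) -> not P = True -> False = False
Thus Statement 2 is false.

Statement 3: Parsed as (Q and R) nor not P

Q and R = False and True = False
not P = not True = False
(Q and R) nor not P = False nor False = True
Hence Statement 3 is true.

Count: 1.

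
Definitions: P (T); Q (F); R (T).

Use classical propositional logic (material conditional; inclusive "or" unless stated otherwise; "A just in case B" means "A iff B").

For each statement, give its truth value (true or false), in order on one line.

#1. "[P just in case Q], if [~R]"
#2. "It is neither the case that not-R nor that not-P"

#1 T / #2 T

#1: Formalization: not R -> (P iff Q)

not R = not True = False
P iff Q = True iff False = False
not R -> (P iff Q) = False -> False = True
Hence #1 is true.

#2: In symbols: not R nor not P

not R = not True = False
not P = not True = False
not R nor not P = False nor False = True
So #2 is true.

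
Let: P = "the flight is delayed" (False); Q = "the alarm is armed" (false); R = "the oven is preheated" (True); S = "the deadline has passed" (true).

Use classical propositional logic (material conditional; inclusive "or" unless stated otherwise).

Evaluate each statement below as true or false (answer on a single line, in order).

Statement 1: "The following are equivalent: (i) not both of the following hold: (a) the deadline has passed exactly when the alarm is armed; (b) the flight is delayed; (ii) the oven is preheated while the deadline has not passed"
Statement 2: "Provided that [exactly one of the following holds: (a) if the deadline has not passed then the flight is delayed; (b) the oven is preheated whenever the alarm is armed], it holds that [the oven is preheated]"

Statement 1: Formalization: ((S ↔ Q) ↑ P) ↔ (R ∧ ¬S)

S ↔ Q = T ↔ F = F
(S ↔ Q) ↑ P = F ↑ F = T
¬S = ¬T = F
R ∧ ¬S = T ∧ F = F
((S ↔ Q) ↑ P) ↔ (R ∧ ¬S) = T ↔ F = F
Hence Statement 1 is false.

Statement 2: In symbols: ((¬S → P) ⊕ (Q → R)) → R

¬S = ¬T = F
¬S → P = F → F = T
Q → R = F → T = T
(¬S → P) ⊕ (Q → R) = T ⊕ T = F
((¬S → P) ⊕ (Q → R)) → R = F → T = T
So Statement 2 is true.

Statement 1 false; Statement 2 true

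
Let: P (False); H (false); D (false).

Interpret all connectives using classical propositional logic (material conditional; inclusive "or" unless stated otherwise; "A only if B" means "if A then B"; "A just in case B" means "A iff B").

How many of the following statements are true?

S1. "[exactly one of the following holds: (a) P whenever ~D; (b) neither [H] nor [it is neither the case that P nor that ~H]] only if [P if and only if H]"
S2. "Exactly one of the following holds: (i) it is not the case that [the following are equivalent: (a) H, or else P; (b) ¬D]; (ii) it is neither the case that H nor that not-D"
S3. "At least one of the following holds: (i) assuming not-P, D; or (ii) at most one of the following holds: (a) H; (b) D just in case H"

3

S1: Formalization: ((not D -> P) xor (H nor (P nor not H))) -> (P iff H)

not D = not False = True
not D -> P = True -> False = False
not H = not False = True
P nor not H = False nor True = False
H nor (P nor not H) = False nor False = True
(not D -> P) xor (H nor (P nor not H)) = False xor True = True
P iff H = False iff False = True
((not D -> P) xor (H nor (P nor not H))) -> (P iff H) = True -> True = True
Hence S1 is true.

S2: Parsed as not ((H or P) iff not D) xor (H nor not D)

H or P = False or False = False
not D = not False = True
(H or P) iff not D = False iff True = False
not ((H or P) iff not D) = not False = True
not D = not False = True
H nor not D = False nor True = False
not ((H or P) iff not D) xor (H nor not D) = True xor False = True
Hence S2 is true.

S3: Parsed as (not P -> D) or (H nand (D iff H))

not P = not False = True
not P -> D = True -> False = False
D iff H = False iff False = True
H nand (D iff H) = False nand True = True
(not P -> D) or (H nand (D iff H)) = False or True = True
Thus S3 is true.

Count: 3.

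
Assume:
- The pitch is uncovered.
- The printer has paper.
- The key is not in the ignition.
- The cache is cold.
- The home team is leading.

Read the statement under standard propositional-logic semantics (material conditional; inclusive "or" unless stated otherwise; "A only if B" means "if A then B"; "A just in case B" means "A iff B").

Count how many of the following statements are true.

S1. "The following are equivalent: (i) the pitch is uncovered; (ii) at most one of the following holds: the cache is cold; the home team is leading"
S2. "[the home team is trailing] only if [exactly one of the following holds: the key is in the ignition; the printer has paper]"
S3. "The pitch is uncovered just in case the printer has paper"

Let P = "the pitch is covered" (F), S = "the cache is warm" (F), U = "the home team is leading" (T), R = "the key is in the ignition" (F), Q = "the printer has paper" (T).

S1: This is ~P <-> (~S nand U).

~P = ~F = T
~S = ~F = T
~S nand U = T nand T = F
~P <-> (~S nand U) = T <-> F = F
Hence S1 is false.

S2: Formalization: ~U -> (R xor Q)

~U = ~T = F
R xor Q = F xor T = T
~U -> (R xor Q) = F -> T = T
Thus S2 is true.

S3: This is ~P <-> Q.

~P = ~F = T
~P <-> Q = T <-> T = T
Hence S3 is true.

2 of the 3 statements are true (S2, S3).

2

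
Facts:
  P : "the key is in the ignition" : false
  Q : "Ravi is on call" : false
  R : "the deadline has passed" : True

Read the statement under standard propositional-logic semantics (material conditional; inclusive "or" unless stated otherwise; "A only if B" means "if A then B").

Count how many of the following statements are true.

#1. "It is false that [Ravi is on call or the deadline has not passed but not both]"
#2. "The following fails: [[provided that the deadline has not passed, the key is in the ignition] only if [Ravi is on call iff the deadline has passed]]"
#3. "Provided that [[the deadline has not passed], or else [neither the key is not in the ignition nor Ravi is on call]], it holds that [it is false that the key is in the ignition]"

3

#1: Parsed as not (Q xor not R)

not R = not True = False
Q xor not R = False xor False = False
not (Q xor not R) = not False = True
So #1 is true.

#2: Formalization: not ((not R -> P) -> (Q iff R))

not R = not True = False
not R -> P = False -> False = True
Q iff R = False iff True = False
(not R -> P) -> (Q iff R) = True -> False = False
not ((not R -> P) -> (Q iff R)) = not False = True
Hence #2 is true.

#3: Parsed as (not R or (not P nor Q)) -> not P

not R = not True = False
not P = not False = True
not P nor Q = True nor False = False
not R or (not P nor Q) = False or False = False
not P = not False = True
(not R or (not P nor Q)) -> not P = False -> True = True
Thus #3 is true.

Count: 3.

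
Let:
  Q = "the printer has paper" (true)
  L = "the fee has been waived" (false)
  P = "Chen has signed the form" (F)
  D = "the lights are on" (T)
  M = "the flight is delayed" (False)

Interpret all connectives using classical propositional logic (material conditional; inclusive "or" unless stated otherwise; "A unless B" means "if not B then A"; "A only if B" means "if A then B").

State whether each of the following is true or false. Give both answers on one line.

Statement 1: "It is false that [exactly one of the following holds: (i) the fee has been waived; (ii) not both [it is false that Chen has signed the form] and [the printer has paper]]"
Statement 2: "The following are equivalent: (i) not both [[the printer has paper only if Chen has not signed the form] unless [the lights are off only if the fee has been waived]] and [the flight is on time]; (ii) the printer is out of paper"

Statement 1 true / Statement 2 true

Statement 1: This is ~(L xor (~P nand Q)).

~P = ~F = T
~P nand Q = T nand T = F
L xor (~P nand Q) = F xor F = F
~(L xor (~P nand Q)) = ~F = T
So Statement 1 is true.

Statement 2: In symbols: (((Q -> ~P) | (~D -> L)) nand ~M) <-> ~Q

~P = ~F = T
Q -> ~P = T -> T = T
~D = ~T = F
~D -> L = F -> F = T
(Q -> ~P) | (~D -> L) = T | T = T
~M = ~F = T
((Q -> ~P) | (~D -> L)) nand ~M = T nand T = F
~Q = ~T = F
(((Q -> ~P) | (~D -> L)) nand ~M) <-> ~Q = F <-> F = T
Thus Statement 2 is true.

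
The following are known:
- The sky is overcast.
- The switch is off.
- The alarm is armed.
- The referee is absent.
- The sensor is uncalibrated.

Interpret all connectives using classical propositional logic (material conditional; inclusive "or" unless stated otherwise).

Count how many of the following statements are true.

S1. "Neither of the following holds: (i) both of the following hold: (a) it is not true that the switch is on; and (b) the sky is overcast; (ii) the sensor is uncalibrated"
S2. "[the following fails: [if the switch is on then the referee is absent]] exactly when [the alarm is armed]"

0

Let Q = "the switch is on" (F), P = "the sky is overcast" (T), U = "the sensor is calibrated" (F), S = "the referee is present" (F), R = "the alarm is armed" (T).

S1: This is (¬Q ∧ P) ↓ ¬U.

¬Q = ¬F = T
¬Q ∧ P = T ∧ T = T
¬U = ¬F = T
(¬Q ∧ P) ↓ ¬U = T ↓ T = F
Thus S1 is false.

S2: In symbols: ¬(Q → ¬S) ↔ R

¬S = ¬F = T
Q → ¬S = F → T = T
¬(Q → ¬S) = ¬T = F
¬(Q → ¬S) ↔ R = F ↔ T = F
Hence S2 is false.

Count: 0.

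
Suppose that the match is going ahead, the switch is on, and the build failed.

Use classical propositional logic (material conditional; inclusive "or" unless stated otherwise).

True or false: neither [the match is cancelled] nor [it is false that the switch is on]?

Let P = "the match is cancelled" (F), Q = "the switch is on" (T).
In symbols: P ↓ ¬Q

¬Q = ¬T = F
P ↓ ¬Q = F ↓ F = T

The statement is true.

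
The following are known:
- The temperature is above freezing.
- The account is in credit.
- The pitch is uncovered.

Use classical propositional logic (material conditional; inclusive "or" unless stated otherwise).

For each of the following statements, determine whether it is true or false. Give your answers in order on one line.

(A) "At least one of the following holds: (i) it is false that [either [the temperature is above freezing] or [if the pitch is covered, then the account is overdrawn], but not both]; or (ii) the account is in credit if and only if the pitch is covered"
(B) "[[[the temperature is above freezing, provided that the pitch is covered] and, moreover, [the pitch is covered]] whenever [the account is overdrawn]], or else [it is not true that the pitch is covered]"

(A) T / (B) T

Let P = "the temperature is below freezing" (F), R = "the pitch is covered" (F), Q = "the account is overdrawn" (F).

(A): Formalization: ~(~P xor (R -> Q)) | (~Q <-> R)

~P = ~F = T
R -> Q = F -> F = T
~P xor (R -> Q) = T xor T = F
~(~P xor (R -> Q)) = ~F = T
~Q = ~F = T
~Q <-> R = T <-> F = F
~(~P xor (R -> Q)) | (~Q <-> R) = T | F = T
Hence (A) is true.

(B): This is (Q -> ((R -> ~P) & R)) | ~R.

~P = ~F = T
R -> ~P = F -> T = T
(R -> ~P) & R = T & F = F
Q -> ((R -> ~P) & R) = F -> F = T
~R = ~F = T
(Q -> ((R -> ~P) & R)) | ~R = T | T = T
Hence (B) is true.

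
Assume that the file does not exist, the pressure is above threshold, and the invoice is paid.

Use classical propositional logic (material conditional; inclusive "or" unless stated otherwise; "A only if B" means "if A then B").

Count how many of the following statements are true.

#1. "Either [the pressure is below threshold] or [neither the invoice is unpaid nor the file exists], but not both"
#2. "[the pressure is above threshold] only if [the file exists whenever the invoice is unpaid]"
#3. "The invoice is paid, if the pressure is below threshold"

3

Let Q = "the pressure is above threshold" (True), R = "the invoice is paid" (True), P = "the file exists" (False).

#1: Formalization: not Q xor (not R nor P)

not Q = not True = False
not R = not True = False
not R nor P = False nor False = True
not Q xor (not R nor P) = False xor True = True
Thus #1 is true.

#2: In symbols: Q -> (not R -> P)

not R = not True = False
not R -> P = False -> False = True
Q -> (not R -> P) = True -> True = True
Thus #2 is true.

#3: In symbols: not Q -> R

not Q = not True = False
not Q -> R = False -> True = True
Hence #3 is true.

True statements: 3 (#1, #2, #3).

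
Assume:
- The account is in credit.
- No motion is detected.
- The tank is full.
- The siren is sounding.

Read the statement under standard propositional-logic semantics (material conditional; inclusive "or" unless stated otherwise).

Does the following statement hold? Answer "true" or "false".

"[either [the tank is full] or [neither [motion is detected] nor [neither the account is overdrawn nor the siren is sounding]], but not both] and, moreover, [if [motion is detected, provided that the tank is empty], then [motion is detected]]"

The statement is false.

Let R = "the tank is full" (T), Q = "motion is detected" (F), P = "the account is overdrawn" (F), S = "the siren is sounding" (T).
Formalization: (R ⊕ (Q ↓ (P ↓ S))) ∧ ((¬R → Q) → Q)

P ↓ S = F ↓ T = F
Q ↓ (P ↓ S) = F ↓ F = T
R ⊕ (Q ↓ (P ↓ S)) = T ⊕ T = F
¬R = ¬T = F
¬R → Q = F → F = T
(¬R → Q) → Q = T → F = F
(R ⊕ (Q ↓ (P ↓ S))) ∧ ((¬R → Q) → Q) = F ∧ F = F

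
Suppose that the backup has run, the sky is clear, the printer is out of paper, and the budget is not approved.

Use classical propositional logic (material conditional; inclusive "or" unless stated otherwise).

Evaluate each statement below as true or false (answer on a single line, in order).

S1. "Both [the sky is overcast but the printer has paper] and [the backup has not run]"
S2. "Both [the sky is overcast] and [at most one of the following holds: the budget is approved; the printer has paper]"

Let N = "the sky is overcast" (F), U = "the printer has paper" (F), Q = "the backup has run" (T), S = "the budget is approved" (F).

S1: In symbols: (N & U) & ~Q

N & U = F & F = F
~Q = ~T = F
(N & U) & ~Q = F & F = F
Thus S1 is false.

S2: Parsed as N & (S nand U)

S nand U = F nand F = T
N & (S nand U) = F & T = F
Thus S2 is false.

S1 false / S2 false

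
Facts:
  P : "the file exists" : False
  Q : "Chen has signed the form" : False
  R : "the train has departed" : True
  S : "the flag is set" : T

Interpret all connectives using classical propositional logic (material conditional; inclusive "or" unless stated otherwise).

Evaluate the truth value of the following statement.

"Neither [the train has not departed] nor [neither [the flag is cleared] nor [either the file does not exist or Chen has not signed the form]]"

Formalization: ~R nor (~S nor (~P | ~Q))

~R = ~T = F
~S = ~T = F
~P = ~F = T
~Q = ~F = T
~P | ~Q = T | T = T
~S nor (~P | ~Q) = F nor T = F
~R nor (~S nor (~P | ~Q)) = F nor F = T

True.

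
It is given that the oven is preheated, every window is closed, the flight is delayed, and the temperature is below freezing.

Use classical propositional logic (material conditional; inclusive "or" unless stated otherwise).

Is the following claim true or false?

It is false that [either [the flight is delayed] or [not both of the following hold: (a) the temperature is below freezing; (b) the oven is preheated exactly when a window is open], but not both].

Let R = "the flight is delayed" (True), S = "the temperature is below freezing" (True), P = "the oven is preheated" (True), Q = "a window is open" (False).
Parsed as not (R xor (S nand (P iff Q)))

P iff Q = True iff False = False
S nand (P iff Q) = True nand False = True
R xor (S nand (P iff Q)) = True xor True = False
not (R xor (S nand (P iff Q))) = not False = True

The statement is true.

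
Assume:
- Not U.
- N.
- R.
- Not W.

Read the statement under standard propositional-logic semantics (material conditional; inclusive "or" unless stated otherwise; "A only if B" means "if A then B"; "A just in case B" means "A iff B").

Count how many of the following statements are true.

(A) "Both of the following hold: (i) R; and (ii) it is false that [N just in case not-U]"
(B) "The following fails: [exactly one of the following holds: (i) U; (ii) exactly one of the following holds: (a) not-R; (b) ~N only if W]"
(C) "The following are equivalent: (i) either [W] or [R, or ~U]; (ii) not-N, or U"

(A): In symbols: R & ~(N <-> ~U)

~U = ~F = T
N <-> ~U = T <-> T = T
~(N <-> ~U) = ~T = F
R & ~(N <-> ~U) = T & F = F
Thus (A) is false.

(B): Parsed as ~(U xor (~R xor (~N -> W)))

~R = ~T = F
~N = ~T = F
~N -> W = F -> F = T
~R xor (~N -> W) = F xor T = T
U xor (~R xor (~N -> W)) = F xor T = T
~(U xor (~R xor (~N -> W))) = ~T = F
Hence (B) is false.

(C): This is (W | (R | ~U)) <-> (~N | U).

~U = ~F = T
R | ~U = T | T = T
W | (R | ~U) = F | T = T
~N = ~T = F
~N | U = F | F = F
(W | (R | ~U)) <-> (~N | U) = T <-> F = F
Thus (C) is false.

0 of the 3 statements are true (none).

0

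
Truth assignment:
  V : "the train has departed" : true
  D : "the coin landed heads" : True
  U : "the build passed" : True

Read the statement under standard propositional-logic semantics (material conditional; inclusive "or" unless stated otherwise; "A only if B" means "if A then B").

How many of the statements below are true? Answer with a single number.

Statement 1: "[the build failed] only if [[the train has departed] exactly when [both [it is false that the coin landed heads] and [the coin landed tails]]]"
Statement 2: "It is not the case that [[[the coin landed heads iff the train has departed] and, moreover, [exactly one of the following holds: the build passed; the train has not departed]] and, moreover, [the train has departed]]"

1

Statement 1: In symbols: ~U -> (V <-> (~D & ~D))

~U = ~T = F
~D = ~T = F
~D = ~T = F
~D & ~D = F & F = F
V <-> (~D & ~D) = T <-> F = F
~U -> (V <-> (~D & ~D)) = F -> F = T
So Statement 1 is true.

Statement 2: Formalization: ~(((D <-> V) & (U xor ~V)) & V)

D <-> V = T <-> T = T
~V = ~T = F
U xor ~V = T xor F = T
(D <-> V) & (U xor ~V) = T & T = T
((D <-> V) & (U xor ~V)) & V = T & T = T
~(((D <-> V) & (U xor ~V)) & V) = ~T = F
Hence Statement 2 is false.

Count: 1.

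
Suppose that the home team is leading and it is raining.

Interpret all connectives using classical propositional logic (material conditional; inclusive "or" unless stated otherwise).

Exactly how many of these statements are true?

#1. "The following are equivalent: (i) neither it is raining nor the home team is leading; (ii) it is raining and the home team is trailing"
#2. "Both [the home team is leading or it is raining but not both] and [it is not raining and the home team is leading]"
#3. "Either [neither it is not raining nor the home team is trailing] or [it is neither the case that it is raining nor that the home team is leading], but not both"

Let R = "it is raining" (T), L = "the home team is leading" (T).

#1: In symbols: (R ↓ L) ↔ (R ∧ ¬L)

R ↓ L = T ↓ T = F
¬L = ¬T = F
R ∧ ¬L = T ∧ F = F
(R ↓ L) ↔ (R ∧ ¬L) = F ↔ F = T
Hence #1 is true.

#2: This is (L ⊕ R) ∧ (¬R ∧ L).

L ⊕ R = T ⊕ T = F
¬R = ¬T = F
¬R ∧ L = F ∧ T = F
(L ⊕ R) ∧ (¬R ∧ L) = F ∧ F = F
Thus #2 is false.

#3: This is (¬R ↓ ¬L) ⊕ (R ↓ L).

¬R = ¬T = F
¬L = ¬T = F
¬R ↓ ¬L = F ↓ F = T
R ↓ L = T ↓ T = F
(¬R ↓ ¬L) ⊕ (R ↓ L) = T ⊕ F = T
Thus #3 is true.

True statements: 2 (#1, #3).

2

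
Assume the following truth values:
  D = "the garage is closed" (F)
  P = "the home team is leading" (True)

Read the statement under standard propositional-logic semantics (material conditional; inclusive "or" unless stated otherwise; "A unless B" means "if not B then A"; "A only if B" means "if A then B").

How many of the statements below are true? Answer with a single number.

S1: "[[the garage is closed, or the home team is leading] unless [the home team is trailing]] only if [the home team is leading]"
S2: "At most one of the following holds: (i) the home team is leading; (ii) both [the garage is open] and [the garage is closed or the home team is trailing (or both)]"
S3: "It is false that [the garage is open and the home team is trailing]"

S1: In symbols: ((D or P) or not P) -> P

D or P = False or True = True
not P = not True = False
(D or P) or not P = True or False = True
((D or P) or not P) -> P = True -> True = True
Thus S1 is true.

S2: Formalization: P nand (not D and (D or not P))

not D = not False = True
not P = not True = False
D or not P = False or False = False
not D and (D or not P) = True and False = False
P nand (not D and (D or not P)) = True nand False = True
Thus S2 is true.

S3: Parsed as not (not D and not P)

not D = not False = True
not P = not True = False
not D and not P = True and False = False
not (not D and not P) = not False = True
Thus S3 is true.

3 of the 3 statements are true.

3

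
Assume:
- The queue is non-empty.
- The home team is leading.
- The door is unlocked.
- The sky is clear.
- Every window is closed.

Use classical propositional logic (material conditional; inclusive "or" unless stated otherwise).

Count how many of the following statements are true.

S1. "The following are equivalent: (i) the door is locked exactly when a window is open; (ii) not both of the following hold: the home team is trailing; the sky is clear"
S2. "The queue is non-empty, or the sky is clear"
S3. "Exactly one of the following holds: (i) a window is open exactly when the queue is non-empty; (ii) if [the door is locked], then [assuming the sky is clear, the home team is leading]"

3

Let R = "the door is locked" (F), U = "a window is open" (F), Q = "the home team is leading" (T), S = "the sky is overcast" (F), P = "the queue is empty" (F).

S1: This is (R ↔ U) ↔ (¬Q ↑ ¬S).

R ↔ U = F ↔ F = T
¬Q = ¬T = F
¬S = ¬F = T
¬Q ↑ ¬S = F ↑ T = T
(R ↔ U) ↔ (¬Q ↑ ¬S) = T ↔ T = T
Thus S1 is true.

S2: Formalization: ¬P ∨ ¬S

¬P = ¬F = T
¬S = ¬F = T
¬P ∨ ¬S = T ∨ T = T
So S2 is true.

S3: In symbols: (U ↔ ¬P) ⊕ (R → (¬S → Q))

¬P = ¬F = T
U ↔ ¬P = F ↔ T = F
¬S = ¬F = T
¬S → Q = T → T = T
R → (¬S → Q) = F → T = T
(U ↔ ¬P) ⊕ (R → (¬S → Q)) = F ⊕ T = T
Thus S3 is true.

True statements: 3 (S1, S2, S3).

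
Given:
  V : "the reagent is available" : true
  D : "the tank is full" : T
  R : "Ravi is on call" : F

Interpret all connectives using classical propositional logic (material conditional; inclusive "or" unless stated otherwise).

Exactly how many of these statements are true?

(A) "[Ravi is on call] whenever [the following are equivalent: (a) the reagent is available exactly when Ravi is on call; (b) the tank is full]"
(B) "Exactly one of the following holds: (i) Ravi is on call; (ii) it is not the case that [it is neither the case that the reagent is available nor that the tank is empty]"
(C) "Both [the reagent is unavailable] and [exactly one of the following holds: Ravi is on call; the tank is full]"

2

(A): Parsed as ((V ↔ R) ↔ D) → R

V ↔ R = T ↔ F = F
(V ↔ R) ↔ D = F ↔ T = F
((V ↔ R) ↔ D) → R = F → F = T
Hence (A) is true.

(B): In symbols: R ⊕ ¬(V ↓ ¬D)

¬D = ¬T = F
V ↓ ¬D = T ↓ F = F
¬(V ↓ ¬D) = ¬F = T
R ⊕ ¬(V ↓ ¬D) = F ⊕ T = T
Hence (B) is true.

(C): Formalization: ¬V ∧ (R ⊕ D)

¬V = ¬T = F
R ⊕ D = F ⊕ T = T
¬V ∧ (R ⊕ D) = F ∧ T = F
Thus (C) is false.

2 of the 3 statements are true.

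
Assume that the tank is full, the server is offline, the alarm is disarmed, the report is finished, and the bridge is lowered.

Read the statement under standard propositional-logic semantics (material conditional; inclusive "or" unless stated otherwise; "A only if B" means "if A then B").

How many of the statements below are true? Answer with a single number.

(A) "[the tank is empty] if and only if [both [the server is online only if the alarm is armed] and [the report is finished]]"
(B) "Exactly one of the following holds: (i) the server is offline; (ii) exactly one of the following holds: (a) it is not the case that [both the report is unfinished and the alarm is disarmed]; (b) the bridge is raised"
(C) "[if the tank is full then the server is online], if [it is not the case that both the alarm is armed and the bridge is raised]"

Let P = "the tank is full" (True), Q = "the server is online" (False), R = "the alarm is armed" (False), S = "the report is finished" (True), U = "the bridge is raised" (False).

(A): This is not P iff ((Q -> R) and S).

not P = not True = False
Q -> R = False -> False = True
(Q -> R) and S = True and True = True
not P iff ((Q -> R) and S) = False iff True = False
Hence (A) is false.

(B): In symbols: not Q xor (not (not S and not R) xor U)

not Q = not False = True
not S = not True = False
not R = not False = True
not S and not R = False and True = False
not (not S and not R) = not False = True
not (not S and not R) xor U = True xor False = True
not Q xor (not (not S and not R) xor U) = True xor True = False
So (B) is false.

(C): This is (R nand U) -> (P -> Q).

R nand U = False nand False = True
P -> Q = True -> False = False
(R nand U) -> (P -> Q) = True -> False = False
So (C) is false.

Count: 0.

0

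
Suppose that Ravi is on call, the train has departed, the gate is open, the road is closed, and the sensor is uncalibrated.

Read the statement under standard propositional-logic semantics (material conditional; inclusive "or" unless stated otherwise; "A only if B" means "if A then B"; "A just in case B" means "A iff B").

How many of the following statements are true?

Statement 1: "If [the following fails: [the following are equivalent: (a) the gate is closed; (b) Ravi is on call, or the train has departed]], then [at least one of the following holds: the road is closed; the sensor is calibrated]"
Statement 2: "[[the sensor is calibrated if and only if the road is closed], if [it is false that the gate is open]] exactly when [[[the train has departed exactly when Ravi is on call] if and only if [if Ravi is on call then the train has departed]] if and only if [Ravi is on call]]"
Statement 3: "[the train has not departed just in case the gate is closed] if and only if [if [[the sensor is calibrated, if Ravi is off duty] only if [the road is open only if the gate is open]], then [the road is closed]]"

Let Q = "the gate is open" (T), M = "Ravi is on call" (T), R = "the train has departed" (T), K = "the road is closed" (T), G = "the sensor is calibrated" (F).

Statement 1: Formalization: ¬(¬Q ↔ (M ∨ R)) → (K ∨ G)

¬Q = ¬T = F
M ∨ R = T ∨ T = T
¬Q ↔ (M ∨ R) = F ↔ T = F
¬(¬Q ↔ (M ∨ R)) = ¬F = T
K ∨ G = T ∨ F = T
¬(¬Q ↔ (M ∨ R)) → (K ∨ G) = T → T = T
So Statement 1 is true.

Statement 2: This is (¬Q → (G ↔ K)) ↔ (((R ↔ M) ↔ (M → R)) ↔ M).

¬Q = ¬T = F
G ↔ K = F ↔ T = F
¬Q → (G ↔ K) = F → F = T
R ↔ M = T ↔ T = T
M → R = T → T = T
(R ↔ M) ↔ (M → R) = T ↔ T = T
((R ↔ M) ↔ (M → R)) ↔ M = T ↔ T = T
(¬Q → (G ↔ K)) ↔ (((R ↔ M) ↔ (M → R)) ↔ M) = T ↔ T = T
Hence Statement 2 is true.

Statement 3: In symbols: (¬R ↔ ¬Q) ↔ (((¬M → G) → (¬K → Q)) → K)

¬R = ¬T = F
¬Q = ¬T = F
¬R ↔ ¬Q = F ↔ F = T
¬M = ¬T = F
¬M → G = F → F = T
¬K = ¬T = F
¬K → Q = F → T = T
(¬M → G) → (¬K → Q) = T → T = T
((¬M → G) → (¬K → Q)) → K = T → T = T
(¬R ↔ ¬Q) ↔ (((¬M → G) → (¬K → Q)) → K) = T ↔ T = T
Hence Statement 3 is true.

Count: 3.

3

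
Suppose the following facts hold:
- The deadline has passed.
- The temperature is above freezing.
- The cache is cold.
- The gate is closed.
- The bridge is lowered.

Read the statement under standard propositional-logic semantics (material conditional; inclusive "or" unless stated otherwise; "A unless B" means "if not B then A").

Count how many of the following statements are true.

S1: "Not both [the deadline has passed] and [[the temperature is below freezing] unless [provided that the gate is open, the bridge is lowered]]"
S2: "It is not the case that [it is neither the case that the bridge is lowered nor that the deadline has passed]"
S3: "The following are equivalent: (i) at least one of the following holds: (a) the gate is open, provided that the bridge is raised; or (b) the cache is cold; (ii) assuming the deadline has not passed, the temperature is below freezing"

2

Let P = "the deadline has passed" (T), Q = "the temperature is below freezing" (F), S = "the gate is open" (F), U = "the bridge is raised" (F), R = "the cache is warm" (F).

S1: Formalization: P ↑ (Q ∨ (S → ¬U))

¬U = ¬F = T
S → ¬U = F → T = T
Q ∨ (S → ¬U) = F ∨ T = T
P ↑ (Q ∨ (S → ¬U)) = T ↑ T = F
Hence S1 is false.

S2: Formalization: ¬(¬U ↓ P)

¬U = ¬F = T
¬U ↓ P = T ↓ T = F
¬(¬U ↓ P) = ¬F = T
Thus S2 is true.

S3: Formalization: ((U → S) ∨ ¬R) ↔ (¬P → Q)

U → S = F → F = T
¬R = ¬F = T
(U → S) ∨ ¬R = T ∨ T = T
¬P = ¬T = F
¬P → Q = F → F = T
((U → S) ∨ ¬R) ↔ (¬P → Q) = T ↔ T = T
So S3 is true.

Count: 2.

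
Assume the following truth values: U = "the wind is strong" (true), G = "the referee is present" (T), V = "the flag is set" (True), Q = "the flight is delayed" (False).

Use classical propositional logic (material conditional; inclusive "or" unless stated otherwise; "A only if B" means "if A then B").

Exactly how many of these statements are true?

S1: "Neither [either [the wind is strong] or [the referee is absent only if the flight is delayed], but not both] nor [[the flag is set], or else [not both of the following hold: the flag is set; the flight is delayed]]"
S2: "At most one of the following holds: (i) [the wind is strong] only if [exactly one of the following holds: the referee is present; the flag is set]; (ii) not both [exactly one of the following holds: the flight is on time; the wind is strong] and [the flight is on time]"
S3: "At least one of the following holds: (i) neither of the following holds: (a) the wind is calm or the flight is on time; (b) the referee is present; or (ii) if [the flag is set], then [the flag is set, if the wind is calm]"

2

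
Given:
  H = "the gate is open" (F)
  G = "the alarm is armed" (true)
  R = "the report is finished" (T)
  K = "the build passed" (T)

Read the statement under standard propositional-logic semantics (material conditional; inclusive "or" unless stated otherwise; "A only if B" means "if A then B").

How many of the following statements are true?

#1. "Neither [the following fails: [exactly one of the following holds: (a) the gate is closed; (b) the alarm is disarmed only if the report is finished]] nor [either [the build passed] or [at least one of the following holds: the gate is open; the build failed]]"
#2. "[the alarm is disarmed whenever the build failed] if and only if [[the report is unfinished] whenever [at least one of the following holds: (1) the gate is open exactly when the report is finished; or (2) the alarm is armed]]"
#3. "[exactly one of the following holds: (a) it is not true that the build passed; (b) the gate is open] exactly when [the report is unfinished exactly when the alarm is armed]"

1

#1: This is ¬(¬H ⊕ (¬G → R)) ↓ (K ∨ (H ∨ ¬K)).

¬H = ¬F = T
¬G = ¬T = F
¬G → R = F → T = T
¬H ⊕ (¬G → R) = T ⊕ T = F
¬(¬H ⊕ (¬G → R)) = ¬F = T
¬K = ¬T = F
H ∨ ¬K = F ∨ F = F
K ∨ (H ∨ ¬K) = T ∨ F = T
¬(¬H ⊕ (¬G → R)) ↓ (K ∨ (H ∨ ¬K)) = T ↓ T = F
Thus #1 is false.

#2: This is (¬K → ¬G) ↔ (((H ↔ R) ∨ G) → ¬R).

¬K = ¬T = F
¬G = ¬T = F
¬K → ¬G = F → F = T
H ↔ R = F ↔ T = F
(H ↔ R) ∨ G = F ∨ T = T
¬R = ¬T = F
((H ↔ R) ∨ G) → ¬R = T → F = F
(¬K → ¬G) ↔ (((H ↔ R) ∨ G) → ¬R) = T ↔ F = F
So #2 is false.

#3: Formalization: (¬K ⊕ H) ↔ (¬R ↔ G)

¬K = ¬T = F
¬K ⊕ H = F ⊕ F = F
¬R = ¬T = F
¬R ↔ G = F ↔ T = F
(¬K ⊕ H) ↔ (¬R ↔ G) = F ↔ F = T
So #3 is true.

Count: 1.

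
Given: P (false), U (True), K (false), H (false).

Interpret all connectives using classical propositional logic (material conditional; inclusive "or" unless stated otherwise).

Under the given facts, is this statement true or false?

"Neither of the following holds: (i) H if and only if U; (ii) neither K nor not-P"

Parsed as (H iff U) nor (K nor not P)

H iff U = False iff True = False
not P = not False = True
K nor not P = False nor True = False
(H iff U) nor (K nor not P) = False nor False = True

True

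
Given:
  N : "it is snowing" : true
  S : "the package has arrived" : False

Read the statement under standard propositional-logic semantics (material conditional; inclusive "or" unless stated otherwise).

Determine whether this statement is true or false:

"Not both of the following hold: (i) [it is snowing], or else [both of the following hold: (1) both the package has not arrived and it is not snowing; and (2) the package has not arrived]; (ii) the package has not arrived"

false

This is (N | ((~S & ~N) & ~S)) nand ~S.

~S = ~F = T
~N = ~T = F
~S & ~N = T & F = F
~S = ~F = T
(~S & ~N) & ~S = F & T = F
N | ((~S & ~N) & ~S) = T | F = T
~S = ~F = T
(N | ((~S & ~N) & ~S)) nand ~S = T nand T = F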